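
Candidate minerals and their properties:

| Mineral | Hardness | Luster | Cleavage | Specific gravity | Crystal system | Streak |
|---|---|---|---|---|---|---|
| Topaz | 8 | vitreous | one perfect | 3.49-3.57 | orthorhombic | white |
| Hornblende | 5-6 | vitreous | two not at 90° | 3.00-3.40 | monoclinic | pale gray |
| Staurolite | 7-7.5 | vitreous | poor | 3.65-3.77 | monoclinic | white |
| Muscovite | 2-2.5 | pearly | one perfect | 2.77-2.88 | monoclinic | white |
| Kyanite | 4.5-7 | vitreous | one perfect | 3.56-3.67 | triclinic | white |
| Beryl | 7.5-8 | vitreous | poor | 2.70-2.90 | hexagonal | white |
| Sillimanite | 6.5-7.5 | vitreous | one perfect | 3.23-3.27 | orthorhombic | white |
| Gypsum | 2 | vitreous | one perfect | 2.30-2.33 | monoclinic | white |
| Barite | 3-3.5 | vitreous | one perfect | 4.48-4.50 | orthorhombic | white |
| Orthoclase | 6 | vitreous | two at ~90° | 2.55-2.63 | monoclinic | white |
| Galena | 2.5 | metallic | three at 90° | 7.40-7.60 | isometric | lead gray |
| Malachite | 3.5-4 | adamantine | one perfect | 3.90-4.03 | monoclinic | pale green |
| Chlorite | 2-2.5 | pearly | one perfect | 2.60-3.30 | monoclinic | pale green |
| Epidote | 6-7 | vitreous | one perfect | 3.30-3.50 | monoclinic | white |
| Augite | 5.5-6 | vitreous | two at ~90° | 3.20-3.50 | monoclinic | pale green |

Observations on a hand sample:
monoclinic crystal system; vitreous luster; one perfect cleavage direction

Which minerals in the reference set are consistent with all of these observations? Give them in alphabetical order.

Epidote, Gypsum

Monoclinic crystal system is inconsistent with Topaz, Kyanite, Beryl, Sillimanite, Barite, Galena.
Vitreous luster eliminates Muscovite, Malachite, Chlorite.
One perfect cleavage direction: Gypsum, Epidote remain.
Remaining candidates: Epidote, Gypsum.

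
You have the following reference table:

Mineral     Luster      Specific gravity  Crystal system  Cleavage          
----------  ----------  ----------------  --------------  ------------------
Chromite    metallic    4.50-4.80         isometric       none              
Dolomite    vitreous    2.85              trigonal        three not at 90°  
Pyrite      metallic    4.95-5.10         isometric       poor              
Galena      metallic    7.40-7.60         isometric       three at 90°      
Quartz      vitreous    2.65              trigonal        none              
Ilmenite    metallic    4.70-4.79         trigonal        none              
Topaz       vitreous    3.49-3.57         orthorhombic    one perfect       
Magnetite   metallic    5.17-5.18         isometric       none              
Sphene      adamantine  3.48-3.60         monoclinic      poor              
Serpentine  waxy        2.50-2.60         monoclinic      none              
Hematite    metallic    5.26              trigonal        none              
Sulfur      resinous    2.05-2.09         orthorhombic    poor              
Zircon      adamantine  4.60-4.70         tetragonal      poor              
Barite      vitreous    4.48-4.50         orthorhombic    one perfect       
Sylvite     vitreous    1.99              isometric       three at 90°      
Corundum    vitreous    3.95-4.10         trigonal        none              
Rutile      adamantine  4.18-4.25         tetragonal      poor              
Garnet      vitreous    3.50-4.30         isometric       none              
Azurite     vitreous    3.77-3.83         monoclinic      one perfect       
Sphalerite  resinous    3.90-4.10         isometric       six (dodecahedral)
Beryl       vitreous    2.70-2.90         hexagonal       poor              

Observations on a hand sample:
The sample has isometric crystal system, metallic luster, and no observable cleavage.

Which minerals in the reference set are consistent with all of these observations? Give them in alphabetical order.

Chromite, Magnetite

Isometric crystal system: leaves Chromite, Pyrite, Galena, Magnetite, Sylvite, Garnet, Sphalerite.
Metallic luster excludes Sylvite, Garnet, Sphalerite.
No observable cleavage eliminates Pyrite, Galena.
The minerals that satisfy all observations are Chromite, Magnetite.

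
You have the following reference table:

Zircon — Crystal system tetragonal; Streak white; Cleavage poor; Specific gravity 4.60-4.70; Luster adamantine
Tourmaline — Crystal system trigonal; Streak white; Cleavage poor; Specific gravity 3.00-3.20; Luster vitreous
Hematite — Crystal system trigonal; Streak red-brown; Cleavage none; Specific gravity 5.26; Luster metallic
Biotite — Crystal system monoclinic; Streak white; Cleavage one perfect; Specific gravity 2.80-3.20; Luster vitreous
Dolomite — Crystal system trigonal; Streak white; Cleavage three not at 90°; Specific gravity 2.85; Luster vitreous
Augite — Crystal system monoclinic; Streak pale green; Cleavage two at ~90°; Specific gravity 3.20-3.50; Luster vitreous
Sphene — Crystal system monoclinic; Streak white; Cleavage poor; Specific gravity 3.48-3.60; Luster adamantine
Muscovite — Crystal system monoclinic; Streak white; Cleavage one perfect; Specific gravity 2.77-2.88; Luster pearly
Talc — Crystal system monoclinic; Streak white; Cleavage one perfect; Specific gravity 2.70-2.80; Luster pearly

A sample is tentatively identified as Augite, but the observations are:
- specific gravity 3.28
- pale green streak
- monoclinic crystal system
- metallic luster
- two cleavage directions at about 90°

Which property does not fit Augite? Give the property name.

Specific gravity 3.28: Augite has SG 3.20-3.50 — matches.
Pale green streak: Augite has pale green streak — matches.
Monoclinic crystal system: Augite has monoclinic system — matches.
Metallic luster: Augite has vitreous luster — does not match.
Two cleavage directions at about 90°: Augite has cleavage two at ~90° — matches.
Only the luster is inconsistent.

luster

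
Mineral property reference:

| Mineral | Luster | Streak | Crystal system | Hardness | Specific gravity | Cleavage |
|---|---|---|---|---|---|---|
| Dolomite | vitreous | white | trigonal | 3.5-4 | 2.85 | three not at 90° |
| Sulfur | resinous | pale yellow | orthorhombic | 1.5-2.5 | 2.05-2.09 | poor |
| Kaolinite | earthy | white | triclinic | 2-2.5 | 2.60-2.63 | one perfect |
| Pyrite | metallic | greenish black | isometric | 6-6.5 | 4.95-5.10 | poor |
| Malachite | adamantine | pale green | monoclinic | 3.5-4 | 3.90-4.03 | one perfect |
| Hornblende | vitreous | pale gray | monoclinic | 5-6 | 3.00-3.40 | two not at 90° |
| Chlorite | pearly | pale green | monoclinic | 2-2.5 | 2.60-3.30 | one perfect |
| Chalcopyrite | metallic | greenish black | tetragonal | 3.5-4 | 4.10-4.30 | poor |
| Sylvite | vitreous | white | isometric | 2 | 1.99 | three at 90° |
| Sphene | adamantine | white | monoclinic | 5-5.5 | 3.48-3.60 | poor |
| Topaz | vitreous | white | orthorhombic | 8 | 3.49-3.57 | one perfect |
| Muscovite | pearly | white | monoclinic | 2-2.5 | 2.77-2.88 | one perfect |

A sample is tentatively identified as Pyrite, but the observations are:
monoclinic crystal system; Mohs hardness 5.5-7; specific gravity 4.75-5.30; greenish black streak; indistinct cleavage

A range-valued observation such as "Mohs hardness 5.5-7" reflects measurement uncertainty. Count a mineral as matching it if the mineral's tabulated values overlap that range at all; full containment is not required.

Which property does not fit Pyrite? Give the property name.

Monoclinic crystal system: Pyrite has isometric system — inconsistent.
Mohs hardness 5.5-7: Pyrite has hardness 6-6.5 — consistent.
Specific gravity 4.75-5.30: Pyrite has SG 4.95-5.10 — consistent.
Greenish black streak: Pyrite has greenish black streak — consistent.
Indistinct cleavage: Pyrite has cleavage poor — consistent.
Everything matches except the crystal system.

crystal system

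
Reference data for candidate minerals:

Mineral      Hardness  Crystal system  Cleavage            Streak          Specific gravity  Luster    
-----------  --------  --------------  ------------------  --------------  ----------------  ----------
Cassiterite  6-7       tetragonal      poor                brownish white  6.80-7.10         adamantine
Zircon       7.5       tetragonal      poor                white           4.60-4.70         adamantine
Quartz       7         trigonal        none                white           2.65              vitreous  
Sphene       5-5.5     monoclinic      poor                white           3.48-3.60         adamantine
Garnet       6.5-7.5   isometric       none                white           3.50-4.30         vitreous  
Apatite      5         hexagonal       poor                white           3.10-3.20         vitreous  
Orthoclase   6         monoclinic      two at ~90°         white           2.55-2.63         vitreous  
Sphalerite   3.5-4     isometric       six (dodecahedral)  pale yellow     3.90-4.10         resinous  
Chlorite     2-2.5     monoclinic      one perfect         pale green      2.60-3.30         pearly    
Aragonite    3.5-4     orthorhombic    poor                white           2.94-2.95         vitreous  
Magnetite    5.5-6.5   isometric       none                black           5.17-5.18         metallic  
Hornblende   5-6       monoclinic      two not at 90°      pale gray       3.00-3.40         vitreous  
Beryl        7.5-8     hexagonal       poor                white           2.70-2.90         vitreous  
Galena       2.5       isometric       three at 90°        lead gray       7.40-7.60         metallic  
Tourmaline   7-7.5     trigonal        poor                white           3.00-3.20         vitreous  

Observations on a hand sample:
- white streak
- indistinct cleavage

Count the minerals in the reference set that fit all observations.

6

White streak rules out Cassiterite, Sphalerite, Chlorite, Magnetite, Hornblende, Galena.
Indistinct cleavage eliminates Quartz, Garnet, Orthoclase.
The minerals that satisfy all observations are Apatite, Aragonite, Beryl, Sphene, Tourmaline, Zircon.
That is 6 minerals.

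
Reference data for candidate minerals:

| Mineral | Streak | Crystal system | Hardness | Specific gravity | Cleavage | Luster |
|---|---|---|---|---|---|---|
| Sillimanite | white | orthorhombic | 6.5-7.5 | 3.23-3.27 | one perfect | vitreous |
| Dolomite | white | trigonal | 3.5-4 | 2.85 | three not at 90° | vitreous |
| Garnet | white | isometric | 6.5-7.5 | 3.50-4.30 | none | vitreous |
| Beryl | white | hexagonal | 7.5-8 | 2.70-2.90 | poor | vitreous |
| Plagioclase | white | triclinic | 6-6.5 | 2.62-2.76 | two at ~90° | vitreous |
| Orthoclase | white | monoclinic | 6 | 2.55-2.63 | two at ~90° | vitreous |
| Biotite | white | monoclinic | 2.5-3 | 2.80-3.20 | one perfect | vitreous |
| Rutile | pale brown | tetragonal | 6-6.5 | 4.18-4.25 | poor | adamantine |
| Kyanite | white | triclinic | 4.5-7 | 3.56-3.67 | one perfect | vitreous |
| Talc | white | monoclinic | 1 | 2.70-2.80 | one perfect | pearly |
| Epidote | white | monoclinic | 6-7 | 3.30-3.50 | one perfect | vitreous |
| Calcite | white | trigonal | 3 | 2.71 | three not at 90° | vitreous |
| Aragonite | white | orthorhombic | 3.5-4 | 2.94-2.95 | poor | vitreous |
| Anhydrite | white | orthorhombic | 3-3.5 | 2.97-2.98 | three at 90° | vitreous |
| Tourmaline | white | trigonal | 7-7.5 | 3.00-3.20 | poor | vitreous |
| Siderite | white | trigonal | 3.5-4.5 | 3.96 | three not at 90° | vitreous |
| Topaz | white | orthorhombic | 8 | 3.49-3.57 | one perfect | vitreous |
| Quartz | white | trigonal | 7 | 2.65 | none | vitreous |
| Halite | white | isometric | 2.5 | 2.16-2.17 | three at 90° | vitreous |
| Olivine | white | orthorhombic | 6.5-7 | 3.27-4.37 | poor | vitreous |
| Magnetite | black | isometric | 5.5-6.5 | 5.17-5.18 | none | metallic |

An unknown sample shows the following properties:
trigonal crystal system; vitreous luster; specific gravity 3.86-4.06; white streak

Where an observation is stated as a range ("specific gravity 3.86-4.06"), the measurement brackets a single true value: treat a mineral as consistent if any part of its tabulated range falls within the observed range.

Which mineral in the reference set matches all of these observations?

Trigonal crystal system — only Dolomite, Calcite, Tourmaline, Siderite, Quartz remain.
Vitreous luster — all remaining candidates fit.
Specific gravity 3.86-4.06 — leaves Siderite.
White streak — every remaining candidate is consistent.
Siderite is the sole remaining match.

Siderite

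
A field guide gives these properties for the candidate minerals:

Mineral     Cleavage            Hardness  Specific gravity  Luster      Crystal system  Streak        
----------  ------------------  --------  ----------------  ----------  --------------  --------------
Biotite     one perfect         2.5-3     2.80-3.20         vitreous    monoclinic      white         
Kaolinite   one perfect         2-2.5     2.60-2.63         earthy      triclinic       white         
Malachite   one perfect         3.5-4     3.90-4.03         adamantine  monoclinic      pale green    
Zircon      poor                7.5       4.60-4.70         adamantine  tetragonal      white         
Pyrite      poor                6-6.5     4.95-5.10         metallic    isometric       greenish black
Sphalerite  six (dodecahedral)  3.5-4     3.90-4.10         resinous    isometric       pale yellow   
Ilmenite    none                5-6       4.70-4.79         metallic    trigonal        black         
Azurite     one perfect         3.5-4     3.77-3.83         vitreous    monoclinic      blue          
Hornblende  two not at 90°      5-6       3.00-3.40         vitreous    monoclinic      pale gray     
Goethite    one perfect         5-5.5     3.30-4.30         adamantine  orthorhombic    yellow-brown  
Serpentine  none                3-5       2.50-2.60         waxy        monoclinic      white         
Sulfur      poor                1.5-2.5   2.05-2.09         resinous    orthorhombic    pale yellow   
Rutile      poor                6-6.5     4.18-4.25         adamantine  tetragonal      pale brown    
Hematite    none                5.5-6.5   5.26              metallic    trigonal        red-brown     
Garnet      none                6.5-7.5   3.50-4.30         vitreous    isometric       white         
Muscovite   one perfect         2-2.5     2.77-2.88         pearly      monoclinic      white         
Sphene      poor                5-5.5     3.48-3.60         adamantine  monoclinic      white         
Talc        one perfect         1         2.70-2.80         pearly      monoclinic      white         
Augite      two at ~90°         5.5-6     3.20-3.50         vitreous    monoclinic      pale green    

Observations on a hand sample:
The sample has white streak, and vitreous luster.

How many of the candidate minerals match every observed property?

2

White streak — leaves Biotite, Kaolinite, Zircon, Serpentine, Garnet, Muscovite, Sphene, Talc.
Vitreous luster — narrows the field to Biotite, Garnet.
The minerals that satisfy all observations are Biotite, Garnet.
That is 2 minerals.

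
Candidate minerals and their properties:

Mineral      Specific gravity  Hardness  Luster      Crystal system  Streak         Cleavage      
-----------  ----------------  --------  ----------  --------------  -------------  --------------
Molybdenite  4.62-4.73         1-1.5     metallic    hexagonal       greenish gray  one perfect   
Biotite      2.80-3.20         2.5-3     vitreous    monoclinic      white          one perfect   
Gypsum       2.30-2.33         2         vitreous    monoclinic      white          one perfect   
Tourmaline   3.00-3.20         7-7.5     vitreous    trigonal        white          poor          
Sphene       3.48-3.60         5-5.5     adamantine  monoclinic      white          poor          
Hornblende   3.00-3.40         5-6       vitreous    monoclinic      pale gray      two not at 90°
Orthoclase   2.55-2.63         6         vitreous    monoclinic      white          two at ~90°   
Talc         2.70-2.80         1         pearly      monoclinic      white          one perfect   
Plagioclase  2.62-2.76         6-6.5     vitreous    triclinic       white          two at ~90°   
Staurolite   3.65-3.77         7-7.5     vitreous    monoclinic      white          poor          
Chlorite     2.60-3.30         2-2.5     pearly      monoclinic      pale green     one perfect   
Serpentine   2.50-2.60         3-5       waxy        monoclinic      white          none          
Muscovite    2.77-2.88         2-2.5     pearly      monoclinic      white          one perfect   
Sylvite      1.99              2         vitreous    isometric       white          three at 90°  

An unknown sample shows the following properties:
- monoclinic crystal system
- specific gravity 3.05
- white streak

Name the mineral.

Monoclinic crystal system is inconsistent with Molybdenite, Tourmaline, Plagioclase, Sylvite.
Specific gravity 3.05: leaves Biotite, Hornblende, Chlorite.
White streak: only Biotite remains.
Only Biotite satisfies all observations.

Biotite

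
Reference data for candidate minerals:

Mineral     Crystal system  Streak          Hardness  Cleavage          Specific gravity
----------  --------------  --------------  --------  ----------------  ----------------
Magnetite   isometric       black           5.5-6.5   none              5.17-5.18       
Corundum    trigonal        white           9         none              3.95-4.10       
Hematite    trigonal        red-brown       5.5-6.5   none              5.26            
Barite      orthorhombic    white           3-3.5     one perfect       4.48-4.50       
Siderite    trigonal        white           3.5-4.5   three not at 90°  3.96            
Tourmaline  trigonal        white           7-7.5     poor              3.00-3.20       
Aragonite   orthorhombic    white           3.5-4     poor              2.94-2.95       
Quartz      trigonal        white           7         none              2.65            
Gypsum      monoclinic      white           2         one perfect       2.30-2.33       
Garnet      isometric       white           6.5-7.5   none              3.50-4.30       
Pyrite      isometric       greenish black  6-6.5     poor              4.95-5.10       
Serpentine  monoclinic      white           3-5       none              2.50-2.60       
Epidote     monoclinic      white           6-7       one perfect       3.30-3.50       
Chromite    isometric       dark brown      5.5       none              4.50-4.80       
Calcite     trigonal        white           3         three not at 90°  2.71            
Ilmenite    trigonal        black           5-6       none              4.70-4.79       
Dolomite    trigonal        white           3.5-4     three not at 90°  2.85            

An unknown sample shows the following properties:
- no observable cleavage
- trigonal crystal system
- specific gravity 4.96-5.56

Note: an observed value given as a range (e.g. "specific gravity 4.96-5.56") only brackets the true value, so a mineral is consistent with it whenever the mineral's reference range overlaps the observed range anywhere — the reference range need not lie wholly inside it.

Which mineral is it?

Hematite

No observable cleavage: Magnetite, Corundum, Hematite, Quartz, Garnet, Serpentine, Chromite, Ilmenite remain.
Trigonal crystal system excludes Magnetite, Garnet, Serpentine, Chromite.
Specific gravity 4.96-5.56: Hematite remains.
The only mineral consistent with every observation is Hematite.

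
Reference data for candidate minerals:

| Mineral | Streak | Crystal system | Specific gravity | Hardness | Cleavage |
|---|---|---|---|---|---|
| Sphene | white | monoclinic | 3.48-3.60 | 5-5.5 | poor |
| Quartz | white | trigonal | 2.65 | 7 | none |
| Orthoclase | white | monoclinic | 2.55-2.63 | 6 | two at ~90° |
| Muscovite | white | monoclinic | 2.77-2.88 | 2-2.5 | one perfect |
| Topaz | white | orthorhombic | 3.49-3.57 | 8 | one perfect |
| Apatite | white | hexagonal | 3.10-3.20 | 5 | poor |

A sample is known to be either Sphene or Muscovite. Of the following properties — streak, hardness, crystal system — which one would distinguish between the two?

Streak: both white — shared.
Hardness: Sphene 5-5.5, Muscovite 2-2.5 — these differ.
Crystal system: both monoclinic — shared.
Only hardness differs between Sphene and Muscovite among the listed tests.

hardness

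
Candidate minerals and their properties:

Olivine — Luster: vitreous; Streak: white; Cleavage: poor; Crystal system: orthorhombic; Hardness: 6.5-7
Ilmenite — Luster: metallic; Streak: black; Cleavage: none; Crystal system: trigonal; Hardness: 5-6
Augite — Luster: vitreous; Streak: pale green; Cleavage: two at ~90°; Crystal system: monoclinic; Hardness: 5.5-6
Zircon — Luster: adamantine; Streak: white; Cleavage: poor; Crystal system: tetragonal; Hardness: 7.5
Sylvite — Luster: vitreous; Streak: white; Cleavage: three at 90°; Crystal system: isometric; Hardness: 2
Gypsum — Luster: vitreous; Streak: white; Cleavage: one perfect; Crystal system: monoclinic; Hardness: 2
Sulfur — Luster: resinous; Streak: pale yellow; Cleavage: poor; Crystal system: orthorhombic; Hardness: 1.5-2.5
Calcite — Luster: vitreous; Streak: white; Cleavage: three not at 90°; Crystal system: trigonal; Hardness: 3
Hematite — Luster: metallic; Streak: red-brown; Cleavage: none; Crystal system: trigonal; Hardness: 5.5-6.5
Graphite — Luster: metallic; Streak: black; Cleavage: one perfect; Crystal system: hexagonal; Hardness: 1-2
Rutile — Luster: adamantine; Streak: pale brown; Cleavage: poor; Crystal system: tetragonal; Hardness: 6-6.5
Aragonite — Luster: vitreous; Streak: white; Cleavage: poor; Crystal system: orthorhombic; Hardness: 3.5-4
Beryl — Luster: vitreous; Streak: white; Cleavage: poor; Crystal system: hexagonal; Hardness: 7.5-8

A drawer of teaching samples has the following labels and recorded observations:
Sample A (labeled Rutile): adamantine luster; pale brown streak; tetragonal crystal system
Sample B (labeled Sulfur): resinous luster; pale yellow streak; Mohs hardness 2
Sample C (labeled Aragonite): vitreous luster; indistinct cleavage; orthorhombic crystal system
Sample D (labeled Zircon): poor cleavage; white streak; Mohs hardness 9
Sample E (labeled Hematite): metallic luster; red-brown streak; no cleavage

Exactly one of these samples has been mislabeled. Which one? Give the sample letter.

Sample A: every observation is compatible with the reference values for Rutile.
Sample B: every observation is compatible with the reference values for Sulfur.
Sample C: every observation is compatible with the reference values for Aragonite.
Sample D: Mohs hardness 9 is outside the reference for Zircon (hardness 7.5) — mislabeled.
Sample E: every observation is compatible with the reference values for Hematite.
Only sample D is inconsistent with its label.

D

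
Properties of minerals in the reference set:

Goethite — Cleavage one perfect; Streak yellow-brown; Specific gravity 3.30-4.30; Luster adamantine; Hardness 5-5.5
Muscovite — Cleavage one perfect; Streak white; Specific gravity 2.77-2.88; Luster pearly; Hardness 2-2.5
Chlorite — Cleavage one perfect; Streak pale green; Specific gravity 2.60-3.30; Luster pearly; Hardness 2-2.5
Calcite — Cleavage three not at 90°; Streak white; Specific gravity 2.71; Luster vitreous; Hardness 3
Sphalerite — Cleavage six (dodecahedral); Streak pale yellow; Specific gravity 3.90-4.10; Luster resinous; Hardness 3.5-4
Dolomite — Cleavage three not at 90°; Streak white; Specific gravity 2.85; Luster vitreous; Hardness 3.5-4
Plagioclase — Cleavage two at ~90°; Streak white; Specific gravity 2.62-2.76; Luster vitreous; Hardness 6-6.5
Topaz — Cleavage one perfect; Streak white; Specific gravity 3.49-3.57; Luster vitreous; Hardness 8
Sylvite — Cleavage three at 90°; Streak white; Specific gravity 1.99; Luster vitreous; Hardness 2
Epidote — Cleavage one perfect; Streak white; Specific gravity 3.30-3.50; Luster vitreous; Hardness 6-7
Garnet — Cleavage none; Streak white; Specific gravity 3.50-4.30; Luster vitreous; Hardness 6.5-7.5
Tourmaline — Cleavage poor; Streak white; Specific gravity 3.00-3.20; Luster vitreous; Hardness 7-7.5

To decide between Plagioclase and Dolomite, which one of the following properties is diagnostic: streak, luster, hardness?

Streak: both white — identical.
Luster: both vitreous — identical.
Hardness: Plagioclase 6-6.5, Dolomite 3.5-4 — different.
Only hardness differs between Plagioclase and Dolomite among the listed tests.

hardness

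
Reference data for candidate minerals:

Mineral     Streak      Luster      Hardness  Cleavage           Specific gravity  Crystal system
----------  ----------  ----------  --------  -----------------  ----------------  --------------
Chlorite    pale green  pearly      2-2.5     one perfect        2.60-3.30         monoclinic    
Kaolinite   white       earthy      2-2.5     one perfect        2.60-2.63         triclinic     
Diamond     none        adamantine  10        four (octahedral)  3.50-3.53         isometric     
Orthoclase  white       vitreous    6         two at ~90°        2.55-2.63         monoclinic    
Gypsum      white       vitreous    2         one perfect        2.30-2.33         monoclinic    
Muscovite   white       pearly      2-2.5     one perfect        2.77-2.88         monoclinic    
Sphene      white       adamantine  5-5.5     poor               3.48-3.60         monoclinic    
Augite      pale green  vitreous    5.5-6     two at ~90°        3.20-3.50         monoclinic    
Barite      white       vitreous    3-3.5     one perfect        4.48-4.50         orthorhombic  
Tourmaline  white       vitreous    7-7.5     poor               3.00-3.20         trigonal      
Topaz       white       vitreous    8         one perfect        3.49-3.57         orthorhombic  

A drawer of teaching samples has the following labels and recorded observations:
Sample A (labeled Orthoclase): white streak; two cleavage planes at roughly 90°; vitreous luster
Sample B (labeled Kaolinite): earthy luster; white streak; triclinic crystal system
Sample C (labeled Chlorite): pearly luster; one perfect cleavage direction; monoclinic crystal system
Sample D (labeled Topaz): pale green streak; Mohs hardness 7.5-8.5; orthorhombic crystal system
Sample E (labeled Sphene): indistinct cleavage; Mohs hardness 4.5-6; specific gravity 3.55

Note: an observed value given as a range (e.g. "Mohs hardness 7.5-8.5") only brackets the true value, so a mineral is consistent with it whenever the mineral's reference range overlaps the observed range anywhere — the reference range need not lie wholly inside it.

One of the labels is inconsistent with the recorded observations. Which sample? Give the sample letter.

Sample A: nothing contradicts Orthoclase.
Sample B: nothing contradicts Kaolinite.
Sample C: nothing contradicts Chlorite.
Sample D: pale green streak is outside the reference for Topaz (white streak) — mislabeled.
Sample E: nothing contradicts Sphene.
The mislabeled specimen is D.

D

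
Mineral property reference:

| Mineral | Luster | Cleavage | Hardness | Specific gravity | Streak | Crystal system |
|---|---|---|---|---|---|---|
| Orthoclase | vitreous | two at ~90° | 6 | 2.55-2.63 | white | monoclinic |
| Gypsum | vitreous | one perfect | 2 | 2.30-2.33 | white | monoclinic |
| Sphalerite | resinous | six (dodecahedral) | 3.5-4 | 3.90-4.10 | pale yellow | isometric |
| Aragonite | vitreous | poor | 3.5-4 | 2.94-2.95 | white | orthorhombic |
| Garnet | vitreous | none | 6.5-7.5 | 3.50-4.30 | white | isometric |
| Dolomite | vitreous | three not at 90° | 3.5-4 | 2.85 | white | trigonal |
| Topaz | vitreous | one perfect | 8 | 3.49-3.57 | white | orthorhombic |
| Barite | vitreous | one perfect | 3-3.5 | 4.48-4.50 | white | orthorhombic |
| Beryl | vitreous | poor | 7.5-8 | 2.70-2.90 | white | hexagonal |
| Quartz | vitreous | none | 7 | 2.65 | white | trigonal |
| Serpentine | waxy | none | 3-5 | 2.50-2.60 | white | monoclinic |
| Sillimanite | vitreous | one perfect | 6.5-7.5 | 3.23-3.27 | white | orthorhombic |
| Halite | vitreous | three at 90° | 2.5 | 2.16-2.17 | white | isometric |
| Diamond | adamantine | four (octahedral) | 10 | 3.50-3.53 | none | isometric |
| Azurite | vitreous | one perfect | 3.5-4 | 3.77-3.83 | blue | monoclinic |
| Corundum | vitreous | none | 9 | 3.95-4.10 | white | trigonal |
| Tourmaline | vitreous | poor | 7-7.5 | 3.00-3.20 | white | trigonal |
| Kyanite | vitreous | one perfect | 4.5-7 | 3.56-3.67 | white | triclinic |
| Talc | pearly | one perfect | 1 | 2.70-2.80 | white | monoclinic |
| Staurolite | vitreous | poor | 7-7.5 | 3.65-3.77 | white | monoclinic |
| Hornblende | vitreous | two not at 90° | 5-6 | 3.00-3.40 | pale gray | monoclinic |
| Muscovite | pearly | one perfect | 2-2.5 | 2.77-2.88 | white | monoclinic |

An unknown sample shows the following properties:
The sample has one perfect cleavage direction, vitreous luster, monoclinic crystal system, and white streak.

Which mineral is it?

Gypsum

One perfect cleavage direction — leaves Gypsum, Topaz, Barite, Sillimanite, Azurite, Kyanite, Talc, Muscovite.
Vitreous luster rules out Talc, Muscovite.
Monoclinic crystal system — narrows the field to Gypsum, Azurite.
White streak is inconsistent with Azurite.
Only Gypsum satisfies all observations.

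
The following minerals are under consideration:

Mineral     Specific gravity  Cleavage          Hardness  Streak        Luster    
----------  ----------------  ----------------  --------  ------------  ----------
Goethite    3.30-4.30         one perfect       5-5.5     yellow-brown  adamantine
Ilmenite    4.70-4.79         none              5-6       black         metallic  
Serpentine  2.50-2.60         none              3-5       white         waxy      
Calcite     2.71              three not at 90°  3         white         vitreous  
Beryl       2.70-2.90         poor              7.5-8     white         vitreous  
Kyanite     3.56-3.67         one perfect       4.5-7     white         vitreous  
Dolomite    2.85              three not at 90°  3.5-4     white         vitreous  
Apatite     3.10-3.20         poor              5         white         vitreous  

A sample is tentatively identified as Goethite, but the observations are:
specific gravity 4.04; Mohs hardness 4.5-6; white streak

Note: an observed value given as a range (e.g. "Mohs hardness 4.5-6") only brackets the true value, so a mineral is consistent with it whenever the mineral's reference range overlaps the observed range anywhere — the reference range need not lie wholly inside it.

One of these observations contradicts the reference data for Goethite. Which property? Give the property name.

Specific gravity 4.04: Goethite has SG 3.30-4.30 — agrees.
Mohs hardness 4.5-6: Goethite has hardness 5-5.5 — agrees.
White streak: Goethite has yellow-brown streak — does not match.
The streak is the one property that does not fit.

streak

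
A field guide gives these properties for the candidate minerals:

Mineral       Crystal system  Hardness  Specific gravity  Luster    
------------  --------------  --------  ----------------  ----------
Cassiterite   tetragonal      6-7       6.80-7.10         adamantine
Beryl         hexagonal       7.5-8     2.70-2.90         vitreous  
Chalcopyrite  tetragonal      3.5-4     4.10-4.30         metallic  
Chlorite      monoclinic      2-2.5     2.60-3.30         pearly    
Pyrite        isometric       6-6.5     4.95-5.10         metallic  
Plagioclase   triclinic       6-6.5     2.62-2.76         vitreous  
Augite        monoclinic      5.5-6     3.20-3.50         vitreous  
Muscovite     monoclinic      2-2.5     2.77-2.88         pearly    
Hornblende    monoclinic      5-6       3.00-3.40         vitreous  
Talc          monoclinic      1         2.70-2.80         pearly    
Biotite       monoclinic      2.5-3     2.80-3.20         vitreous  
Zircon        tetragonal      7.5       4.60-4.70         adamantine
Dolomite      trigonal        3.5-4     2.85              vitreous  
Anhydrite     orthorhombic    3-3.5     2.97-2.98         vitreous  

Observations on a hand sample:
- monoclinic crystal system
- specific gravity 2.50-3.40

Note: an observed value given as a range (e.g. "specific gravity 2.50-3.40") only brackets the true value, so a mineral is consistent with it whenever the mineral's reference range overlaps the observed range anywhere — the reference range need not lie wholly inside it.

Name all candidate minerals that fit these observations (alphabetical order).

Augite, Biotite, Chlorite, Hornblende, Muscovite, Talc

Monoclinic crystal system: Chlorite, Augite, Muscovite, Hornblende, Talc, Biotite remain.
Specific gravity 2.50-3.40: no further eliminations.
The minerals that satisfy all observations are Augite, Biotite, Chlorite, Hornblende, Muscovite, Talc.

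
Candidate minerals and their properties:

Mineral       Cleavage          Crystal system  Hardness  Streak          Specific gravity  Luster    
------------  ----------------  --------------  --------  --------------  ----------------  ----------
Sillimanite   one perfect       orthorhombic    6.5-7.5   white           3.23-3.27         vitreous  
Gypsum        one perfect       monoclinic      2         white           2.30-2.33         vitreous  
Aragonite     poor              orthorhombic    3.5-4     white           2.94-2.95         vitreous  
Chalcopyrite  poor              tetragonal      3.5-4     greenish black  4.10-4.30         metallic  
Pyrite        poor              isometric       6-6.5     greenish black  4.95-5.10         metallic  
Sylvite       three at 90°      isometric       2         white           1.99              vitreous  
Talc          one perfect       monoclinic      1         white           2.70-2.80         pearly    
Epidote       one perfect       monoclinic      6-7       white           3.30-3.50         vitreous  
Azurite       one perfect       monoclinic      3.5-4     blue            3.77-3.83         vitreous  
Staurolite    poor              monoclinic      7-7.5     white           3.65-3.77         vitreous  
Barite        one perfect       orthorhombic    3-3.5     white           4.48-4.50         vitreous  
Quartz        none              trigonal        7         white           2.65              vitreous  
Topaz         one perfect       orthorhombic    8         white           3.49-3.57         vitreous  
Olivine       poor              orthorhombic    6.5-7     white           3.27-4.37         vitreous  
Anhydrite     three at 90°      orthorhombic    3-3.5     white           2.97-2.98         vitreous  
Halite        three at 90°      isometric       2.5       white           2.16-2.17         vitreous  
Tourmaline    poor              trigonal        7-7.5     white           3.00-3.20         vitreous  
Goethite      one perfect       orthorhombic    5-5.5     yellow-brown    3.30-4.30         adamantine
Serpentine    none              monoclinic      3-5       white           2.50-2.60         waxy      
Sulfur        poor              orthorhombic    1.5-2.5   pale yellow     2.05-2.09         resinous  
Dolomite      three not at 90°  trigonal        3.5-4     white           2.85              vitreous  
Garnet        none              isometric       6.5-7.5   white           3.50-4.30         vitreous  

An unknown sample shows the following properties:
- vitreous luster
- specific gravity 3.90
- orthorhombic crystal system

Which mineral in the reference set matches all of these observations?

Olivine

Vitreous luster excludes Chalcopyrite, Pyrite, Talc, Goethite, Serpentine, Sulfur.
Specific gravity 3.90 — narrows the field to Olivine, Garnet.
Orthorhombic crystal system is inconsistent with Garnet.
Only Olivine satisfies all observations.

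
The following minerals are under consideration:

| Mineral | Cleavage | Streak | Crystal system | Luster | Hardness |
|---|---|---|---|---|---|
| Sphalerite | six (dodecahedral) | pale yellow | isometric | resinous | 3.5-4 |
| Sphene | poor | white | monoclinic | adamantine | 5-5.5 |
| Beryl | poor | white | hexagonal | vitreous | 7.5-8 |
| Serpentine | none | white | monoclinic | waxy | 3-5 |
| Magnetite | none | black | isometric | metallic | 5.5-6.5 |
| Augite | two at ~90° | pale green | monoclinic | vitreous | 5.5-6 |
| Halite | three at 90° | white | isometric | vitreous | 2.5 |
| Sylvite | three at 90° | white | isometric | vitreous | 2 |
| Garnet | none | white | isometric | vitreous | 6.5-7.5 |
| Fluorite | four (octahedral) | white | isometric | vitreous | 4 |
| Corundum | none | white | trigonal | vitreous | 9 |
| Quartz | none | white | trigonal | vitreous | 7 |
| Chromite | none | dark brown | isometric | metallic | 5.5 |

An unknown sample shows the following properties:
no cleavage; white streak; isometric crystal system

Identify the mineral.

No cleavage: only Serpentine, Magnetite, Garnet, Corundum, Quartz, Chromite remain.
White streak is inconsistent with Magnetite, Chromite.
Isometric crystal system: only Garnet remains.
Garnet is the sole remaining match.

Garnet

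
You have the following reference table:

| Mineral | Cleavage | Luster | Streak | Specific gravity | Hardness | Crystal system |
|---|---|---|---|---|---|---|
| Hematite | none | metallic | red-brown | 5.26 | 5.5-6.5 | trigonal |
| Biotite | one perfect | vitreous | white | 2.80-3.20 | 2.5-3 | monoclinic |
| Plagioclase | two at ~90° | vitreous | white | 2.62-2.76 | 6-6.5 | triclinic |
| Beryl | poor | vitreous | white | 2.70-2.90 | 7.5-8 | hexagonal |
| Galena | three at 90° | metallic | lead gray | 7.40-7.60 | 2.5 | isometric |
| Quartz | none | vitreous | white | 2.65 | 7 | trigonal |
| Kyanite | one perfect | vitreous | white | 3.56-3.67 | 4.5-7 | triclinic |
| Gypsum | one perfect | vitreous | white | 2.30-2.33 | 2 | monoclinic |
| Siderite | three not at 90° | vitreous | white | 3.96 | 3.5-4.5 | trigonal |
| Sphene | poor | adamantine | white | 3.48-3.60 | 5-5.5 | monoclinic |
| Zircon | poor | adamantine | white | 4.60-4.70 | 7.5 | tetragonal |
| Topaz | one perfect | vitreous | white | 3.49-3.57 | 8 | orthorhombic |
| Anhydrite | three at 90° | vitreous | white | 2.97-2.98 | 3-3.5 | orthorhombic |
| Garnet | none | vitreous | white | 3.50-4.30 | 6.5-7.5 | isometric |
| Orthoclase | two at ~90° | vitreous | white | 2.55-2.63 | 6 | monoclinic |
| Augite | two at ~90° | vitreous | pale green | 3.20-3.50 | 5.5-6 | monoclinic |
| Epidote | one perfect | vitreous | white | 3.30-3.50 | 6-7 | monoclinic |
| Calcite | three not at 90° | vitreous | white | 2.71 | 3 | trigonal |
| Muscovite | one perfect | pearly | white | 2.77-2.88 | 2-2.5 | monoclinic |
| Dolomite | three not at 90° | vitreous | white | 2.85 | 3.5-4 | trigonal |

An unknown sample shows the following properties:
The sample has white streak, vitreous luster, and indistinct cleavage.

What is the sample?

White streak is inconsistent with Hematite, Galena, Augite.
Vitreous luster is inconsistent with Sphene, Zircon, Muscovite.
Indistinct cleavage: Beryl remains.
The only mineral consistent with every observation is Beryl.

Beryl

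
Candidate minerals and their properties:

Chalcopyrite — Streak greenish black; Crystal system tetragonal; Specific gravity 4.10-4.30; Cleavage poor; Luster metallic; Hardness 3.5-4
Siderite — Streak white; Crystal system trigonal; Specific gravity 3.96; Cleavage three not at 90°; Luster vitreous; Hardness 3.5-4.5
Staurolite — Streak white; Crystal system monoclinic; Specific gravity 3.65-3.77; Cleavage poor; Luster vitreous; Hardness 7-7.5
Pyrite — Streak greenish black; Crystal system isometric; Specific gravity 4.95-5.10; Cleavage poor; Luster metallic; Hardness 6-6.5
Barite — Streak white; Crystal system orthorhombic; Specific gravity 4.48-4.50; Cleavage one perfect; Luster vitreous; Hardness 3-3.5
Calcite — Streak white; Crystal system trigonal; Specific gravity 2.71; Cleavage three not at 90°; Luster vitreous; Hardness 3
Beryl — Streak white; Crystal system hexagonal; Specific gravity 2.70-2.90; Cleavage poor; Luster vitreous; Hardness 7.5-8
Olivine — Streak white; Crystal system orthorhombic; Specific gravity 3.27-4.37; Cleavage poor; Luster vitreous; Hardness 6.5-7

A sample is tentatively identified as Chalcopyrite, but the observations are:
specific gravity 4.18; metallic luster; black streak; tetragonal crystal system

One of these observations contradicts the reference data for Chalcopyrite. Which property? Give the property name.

streak

Specific gravity 4.18: Chalcopyrite has SG 4.10-4.30 — consistent.
Metallic luster: Chalcopyrite has metallic luster — consistent.
Black streak: Chalcopyrite has greenish black streak — does not match.
Tetragonal crystal system: Chalcopyrite has tetragonal system — consistent.
Only the streak is inconsistent.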